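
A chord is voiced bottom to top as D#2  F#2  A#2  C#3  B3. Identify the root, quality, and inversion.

B major ninth, first inversion

The pitch classes D#, F#, A#, C#, B arrange in thirds as B–D#–F#–A#–C#: a B major ninth chord.
With the third (D#) in the bass, the chord is in first inversion.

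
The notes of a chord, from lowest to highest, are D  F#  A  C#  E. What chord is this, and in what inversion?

The pitch classes D, F#, A, C#, E arrange in thirds as D–F#–A–C#–E: a D major ninth chord.
D is the root of D major ninth; root in the bass means root position.

D major ninth, root position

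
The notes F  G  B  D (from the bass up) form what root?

G

F, G, B, D are the tones of a G dominant seventh chord (G–B–D–F), making G the root.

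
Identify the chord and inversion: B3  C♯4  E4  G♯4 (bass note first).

C# minor seventh, third inversion

The pitch classes B, C#, E, G# arrange in thirds as C#–E–G#–B: a C# minor seventh chord.
B is the seventh of C# minor seventh; seventh in the bass means third inversion (figured bass 4/2).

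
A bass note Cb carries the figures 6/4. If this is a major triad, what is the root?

The figures 6/4 mean the fifth of the chord is in the bass. If Cb is the fifth of a major triad, the root is Fb (chord tones Fb–Ab–Cb).

Fb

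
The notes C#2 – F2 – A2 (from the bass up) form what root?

Reordering C#, F, A into stacked thirds gives F–A–C#; the bottom of that stack, F, is the root.

F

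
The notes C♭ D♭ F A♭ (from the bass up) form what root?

Db

The distinct letter names are Cb, Db, F, Ab. Arranged as a stack of thirds they read Db–F–Ab–Cb, so Db is the root (a Db dominant seventh chord).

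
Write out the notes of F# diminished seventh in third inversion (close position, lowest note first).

F# diminished seventh is F#–A–C–Eb. Third inversion puts the seventh (Eb) in the bass, with the remaining tones above: Eb, F#, A, C.

Eb, F#, A, C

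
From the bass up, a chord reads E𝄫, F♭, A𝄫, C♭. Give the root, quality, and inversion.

Fb minor seventh, third inversion

Reducing to letter names: Ebb, Fb, Abb, Cb. These stack in thirds as Fb–Abb–Cb–Ebb — an Fb minor seventh chord.
Ebb is the seventh of Fb minor seventh; seventh in the bass means third inversion (figured bass 4/2).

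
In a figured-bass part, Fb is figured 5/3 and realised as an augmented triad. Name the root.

The figures 5/3 mean the root of the chord is in the bass. If Fb is the root of an augmented triad, the root is Fb (chord tones Fb–Ab–C).

Fb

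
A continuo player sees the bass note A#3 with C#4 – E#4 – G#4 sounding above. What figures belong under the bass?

7

The notes A#, C#, E#, G# stack in thirds as A#–C#–E#–G# — an A# minor seventh chord. The bass A# is the root, so this is root position: figured 7.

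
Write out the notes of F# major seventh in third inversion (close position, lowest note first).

Spelling F# major seventh: F#–A#–C#–E#. In third inversion the seventh is bass, giving E#, F#, A#, C# from the bottom.

E#, F#, A#, C#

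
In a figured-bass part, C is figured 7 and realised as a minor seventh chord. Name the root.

C

The figures 7 mean the root of the chord is in the bass. If C is the root of a minor seventh chord, the root is C (chord tones C–Eb–G–Bb).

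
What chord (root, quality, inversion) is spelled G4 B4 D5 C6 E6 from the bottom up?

C major ninth, second inversion

Reducing to letter names: G, B, D, C, E. These stack in thirds as C–E–G–B–D — a C major ninth chord.
The lowest note is G, the fifth of the chord, so this is second inversion.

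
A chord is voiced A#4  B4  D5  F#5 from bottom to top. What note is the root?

B

Reordering A#, B, D, F# into stacked thirds gives B–D–F#–A#; the bottom of that stack, B, is the root.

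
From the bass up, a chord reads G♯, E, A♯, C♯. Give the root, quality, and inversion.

A# half-diminished seventh, third inversion

Reducing to letter names: G#, E, A#, C#. These stack in thirds as A#–C#–E–G# — an A# half-diminished seventh chord.
With the seventh (G#) in the bass, the chord is in third inversion (figured bass 4/2).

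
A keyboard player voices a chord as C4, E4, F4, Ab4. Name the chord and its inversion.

F minor-major seventh, second inversion

Reducing to letter names: C, E, F, Ab. These stack in thirds as F–Ab–C–E — an F minor-major seventh chord.
C is the fifth of F minor-major seventh; fifth in the bass means second inversion (figured bass 4/3).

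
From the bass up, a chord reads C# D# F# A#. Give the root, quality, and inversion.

Reducing to letter names: C#, D#, F#, A#. These stack in thirds as D#–F#–A#–C# — a D# minor seventh chord.
With the seventh (C#) in the bass, the chord is in third inversion (figured bass 4/2).

D# minor seventh, third inversion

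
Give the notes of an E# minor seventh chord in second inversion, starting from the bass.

B#, D#, E#, G#

Spelling E# minor seventh: E#–G#–B#–D#. In second inversion the fifth is bass, giving B#, D#, E#, G# from the bottom.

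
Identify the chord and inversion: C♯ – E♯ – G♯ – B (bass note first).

C# dominant seventh, root position

The distinct note names are C#, E#, G#, B. Stacked in thirds they read C#–E#–G#–B, which is a dominant seventh chord on C#.
The lowest note is C#, the root of the chord, so this is root position (figured bass 7).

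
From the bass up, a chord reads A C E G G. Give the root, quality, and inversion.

The distinct note names are A, C, E, G. Stacked in thirds they read A–C–E–G, which is a minor seventh chord on A.
The lowest note is A, the root of the chord, so this is root position (figured bass 7).

A minor seventh, root position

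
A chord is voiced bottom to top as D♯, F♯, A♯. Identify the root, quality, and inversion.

The distinct note names are D#, F#, A#. Stacked in thirds they read D#–F#–A#, which is a minor triad on D#.
The lowest note is D#, the root of the chord, so this is root position (figured bass 5/3).

D# minor, root position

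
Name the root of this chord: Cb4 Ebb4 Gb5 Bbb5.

Cb

Reordering Cb, Ebb, Gb, Bbb into stacked thirds gives Cb–Ebb–Gb–Bbb; the bottom of that stack, Cb, is the root.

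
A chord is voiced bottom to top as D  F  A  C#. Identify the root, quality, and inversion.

The pitch classes D, F, A, C# arrange in thirds as D–F–A–C#: a D minor-major seventh chord.
D is the root of D minor-major seventh; root in the bass means root position (figured bass 7).

D minor-major seventh, root position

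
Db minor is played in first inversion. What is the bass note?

The third of Db minor (Db–Fb–Ab) is Fb; that is the bass in first inversion.

Fb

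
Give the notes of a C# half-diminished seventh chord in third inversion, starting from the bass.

The chord tones are C#–E–G–B. With the seventh (B) lowest for third inversion: B, C#, E, G.

B, C#, E, G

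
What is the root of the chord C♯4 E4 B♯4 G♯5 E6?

C#

Reordering C#, E, B#, G# into stacked thirds gives C#–E–G#–B#; the bottom of that stack, C#, is the root.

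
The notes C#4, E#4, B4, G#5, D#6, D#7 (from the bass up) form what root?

C#

C#, E#, B, G#, D# are the tones of a C# dominant ninth chord (C#–E#–G#–B–D#), making C# the root.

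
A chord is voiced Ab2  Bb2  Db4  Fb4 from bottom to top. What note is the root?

Reordering Ab, Bb, Db, Fb into stacked thirds gives Bb–Db–Fb–Ab; the bottom of that stack, Bb, is the root.

Bb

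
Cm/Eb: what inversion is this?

first inversion

Cm/Eb means C minor with Eb in the bass. Eb is the third of C minor (C–Eb–G), so this is first inversion.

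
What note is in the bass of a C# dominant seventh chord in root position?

In root position the root is lowest. For C# dominant seventh (C#–E#–G#–B) that is C#.

C#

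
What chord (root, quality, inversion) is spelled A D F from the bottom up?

D minor, second inversion

Reducing to letter names: A, D, F. These stack in thirds as D–F–A — a D minor triad.
With the fifth (A) in the bass, the chord is in second inversion (figured bass 6/4).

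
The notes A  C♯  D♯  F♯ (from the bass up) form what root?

D#

A, C#, D#, F# are the tones of a D# half-diminished seventh chord (D#–F#–A–C#), making D# the root.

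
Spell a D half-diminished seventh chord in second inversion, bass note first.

D half-diminished seventh is D–F–Ab–C. Second inversion puts the fifth (Ab) in the bass, with the remaining tones above: Ab, C, D, F.

Ab, C, D, F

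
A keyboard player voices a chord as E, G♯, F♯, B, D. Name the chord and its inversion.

Reducing to letter names: E, G#, F#, B, D. These stack in thirds as E–G#–B–D–F# — an E dominant ninth chord.
With the root (E) in the bass, the chord is in root position.

E dominant ninth, root position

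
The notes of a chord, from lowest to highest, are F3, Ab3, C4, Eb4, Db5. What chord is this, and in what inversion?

Db major ninth, first inversion

The distinct note names are F, Ab, C, Eb, Db. Stacked in thirds they read Db–F–Ab–C–Eb, which is a major ninth chord on Db.
With the third (F) in the bass, the chord is in first inversion.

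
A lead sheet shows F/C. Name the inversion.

second inversion

F/C means F major with C in the bass. C is the fifth of F major (F–A–C), so this is second inversion.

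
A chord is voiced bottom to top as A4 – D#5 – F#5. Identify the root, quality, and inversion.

The distinct note names are A, D#, F#. Stacked in thirds they read D#–F#–A, which is a diminished triad on D#.
With the fifth (A) in the bass, the chord is in second inversion (figured bass 6/4).

D# diminished, second inversion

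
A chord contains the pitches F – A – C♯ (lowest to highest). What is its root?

Reordering F, A, C# into stacked thirds gives F–A–C#; the bottom of that stack, F, is the root.

F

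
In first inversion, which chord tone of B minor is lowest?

D

In first inversion the third is lowest. For B minor (B–D–F#) that is D.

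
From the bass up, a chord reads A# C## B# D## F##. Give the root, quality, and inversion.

Reducing to letter names: A#, C##, B#, D##, F##. These stack in thirds as B#–D##–F##–A#–C## — a B# dominant ninth chord.
The lowest note is A#, the seventh of the chord, so this is third inversion.

B# dominant ninth, third inversion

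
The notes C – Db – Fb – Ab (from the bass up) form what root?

Db

C, Db, Fb, Ab are the tones of a Db minor-major seventh chord (Db–Fb–Ab–C), making Db the root.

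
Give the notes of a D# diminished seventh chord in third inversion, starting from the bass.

C, D#, F#, A

Spelling D# diminished seventh: D#–F#–A–C. In third inversion the seventh is bass, giving C, D#, F#, A from the bottom.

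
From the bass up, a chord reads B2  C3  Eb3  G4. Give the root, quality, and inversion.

C minor-major seventh, third inversion

The distinct note names are B, C, Eb, G. Stacked in thirds they read C–Eb–G–B, which is a minor-major seventh chord on C.
With the seventh (B) in the bass, the chord is in third inversion (figured bass 4/2).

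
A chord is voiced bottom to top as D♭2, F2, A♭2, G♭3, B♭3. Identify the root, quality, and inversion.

Gb major ninth, second inversion

The distinct note names are Db, F, Ab, Gb, Bb. Stacked in thirds they read Gb–Bb–Db–F–Ab, which is a major ninth chord on Gb.
With the fifth (Db) in the bass, the chord is in second inversion.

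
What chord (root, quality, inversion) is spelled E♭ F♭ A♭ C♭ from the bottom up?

Fb major seventh, third inversion

The distinct note names are Eb, Fb, Ab, Cb. Stacked in thirds they read Fb–Ab–Cb–Eb, which is a major seventh chord on Fb.
Eb is the seventh of Fb major seventh; seventh in the bass means third inversion (figured bass 4/2).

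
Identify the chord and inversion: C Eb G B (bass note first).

Reducing to letter names: C, Eb, G, B. These stack in thirds as C–Eb–G–B — a C minor-major seventh chord.
The lowest note is C, the root of the chord, so this is root position (figured bass 7).

C minor-major seventh, root position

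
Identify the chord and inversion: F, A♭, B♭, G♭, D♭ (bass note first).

Gb major ninth, third inversion

The distinct note names are F, Ab, Bb, Gb, Db. Stacked in thirds they read Gb–Bb–Db–F–Ab, which is a major ninth chord on Gb.
With the seventh (F) in the bass, the chord is in third inversion.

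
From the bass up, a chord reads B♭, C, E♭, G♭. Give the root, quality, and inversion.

C half-diminished seventh, third inversion

The distinct note names are Bb, C, Eb, Gb. Stacked in thirds they read C–Eb–Gb–Bb, which is a half-diminished seventh chord on C.
With the seventh (Bb) in the bass, the chord is in third inversion (figured bass 4/2).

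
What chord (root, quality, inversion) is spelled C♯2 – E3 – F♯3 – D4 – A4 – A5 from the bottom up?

The pitch classes C#, E, F#, D, A arrange in thirds as D–F#–A–C#–E: a D major ninth chord.
The lowest note is C#, the seventh of the chord, so this is third inversion.

D major ninth, third inversion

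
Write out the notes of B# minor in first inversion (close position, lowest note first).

The chord tones are B#–D#–F##. With the third (D#) lowest for first inversion: D#, F##, B#.

D#, F##, B#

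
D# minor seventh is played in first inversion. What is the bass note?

F#

D# minor seventh is D#–F#–A#–C#. First inversion places the third in the bass: F#.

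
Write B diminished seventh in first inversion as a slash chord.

Bdim7/D

First inversion of B diminished seventh has the third (D) in the bass. As a slash chord: Bdim7/D.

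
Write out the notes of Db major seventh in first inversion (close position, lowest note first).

The chord tones are Db–F–Ab–C. With the third (F) lowest for first inversion: F, Ab, C, Db.

F, Ab, C, Db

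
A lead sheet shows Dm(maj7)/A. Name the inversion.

Dm(maj7)/A means D minor-major seventh with A in the bass. A is the fifth of D minor-major seventh (D–F–A–C#), so this is second inversion.

second inversion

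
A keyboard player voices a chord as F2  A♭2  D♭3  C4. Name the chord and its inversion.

Db major seventh, first inversion

The distinct note names are F, Ab, Db, C. Stacked in thirds they read Db–F–Ab–C, which is a major seventh chord on Db.
F is the third of Db major seventh; third in the bass means first inversion (figured bass 6/5).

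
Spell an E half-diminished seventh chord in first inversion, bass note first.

Spelling E half-diminished seventh: E–G–Bb–D. In first inversion the third is bass, giving G, Bb, D, E from the bottom.

G, Bb, D, E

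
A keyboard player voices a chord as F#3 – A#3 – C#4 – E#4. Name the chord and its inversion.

F# major seventh, root position

The distinct note names are F#, A#, C#, E#. Stacked in thirds they read F#–A#–C#–E#, which is a major seventh chord on F#.
With the root (F#) in the bass, the chord is in root position (figured bass 7).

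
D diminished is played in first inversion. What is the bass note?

F

D diminished is D–F–Ab. First inversion places the third in the bass: F.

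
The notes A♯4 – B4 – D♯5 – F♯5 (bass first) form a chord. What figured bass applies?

4/2

The notes A#, B, D#, F# stack in thirds as B–D#–F#–A# — a B major seventh chord. The bass A# is the seventh, so this is third inversion: figured 4/2.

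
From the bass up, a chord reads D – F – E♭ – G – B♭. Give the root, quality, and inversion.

The pitch classes D, F, Eb, G, Bb arrange in thirds as Eb–G–Bb–D–F: an Eb major ninth chord.
The lowest note is D, the seventh of the chord, so this is third inversion.

Eb major ninth, third inversion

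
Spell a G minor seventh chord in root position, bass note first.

G, Bb, D, F

The chord tones are G–Bb–D–F. With the root (G) lowest for root position: G, Bb, D, F.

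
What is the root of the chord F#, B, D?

B

The distinct letter names are F#, B, D. Arranged as a stack of thirds they read B–D–F#, so B is the root (a B minor triad).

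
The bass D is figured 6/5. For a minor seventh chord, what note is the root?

The figures 6/5 mean the third of the chord is in the bass. If D is the third of a minor seventh chord, the root is B (chord tones B–D–F#–A).

B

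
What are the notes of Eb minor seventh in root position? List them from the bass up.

Eb, Gb, Bb, Db

The chord tones are Eb–Gb–Bb–Db. With the root (Eb) lowest for root position: Eb, Gb, Bb, Db.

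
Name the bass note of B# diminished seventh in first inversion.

In first inversion the third is lowest. For B# diminished seventh (B#–D#–F#–A) that is D#.

D#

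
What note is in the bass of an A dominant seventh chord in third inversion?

In third inversion the seventh is lowest. For A dominant seventh (A–C#–E–G) that is G.

G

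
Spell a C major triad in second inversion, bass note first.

G, C, E

The chord tones are C–E–G. With the fifth (G) lowest for second inversion: G, C, E.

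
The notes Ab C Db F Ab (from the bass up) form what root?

Db

Reordering Ab, C, Db, F into stacked thirds gives Db–F–Ab–C; the bottom of that stack, Db, is the root.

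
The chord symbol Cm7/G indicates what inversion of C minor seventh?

second inversion

Cm7/G means C minor seventh with G in the bass. G is the fifth of C minor seventh (C–Eb–G–Bb), so this is second inversion.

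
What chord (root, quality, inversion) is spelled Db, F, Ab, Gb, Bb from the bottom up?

Reducing to letter names: Db, F, Ab, Gb, Bb. These stack in thirds as Gb–Bb–Db–F–Ab — a Gb major ninth chord.
The lowest note is Db, the fifth of the chord, so this is second inversion.

Gb major ninth, second inversion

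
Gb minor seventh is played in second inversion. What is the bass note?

The fifth of Gb minor seventh (Gb–Bbb–Db–Fb) is Db; that is the bass in second inversion.

Db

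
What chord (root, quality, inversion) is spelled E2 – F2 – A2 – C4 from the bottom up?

Reducing to letter names: E, F, A, C. These stack in thirds as F–A–C–E — an F major seventh chord.
The lowest note is E, the seventh of the chord, so this is third inversion (figured bass 4/2).

F major seventh, third inversion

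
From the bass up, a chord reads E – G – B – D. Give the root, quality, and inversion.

The pitch classes E, G, B, D arrange in thirds as E–G–B–D: an E minor seventh chord.
With the root (E) in the bass, the chord is in root position (figured bass 7).

E minor seventh, root position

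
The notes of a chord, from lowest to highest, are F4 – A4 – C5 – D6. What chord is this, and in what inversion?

The distinct note names are F, A, C, D. Stacked in thirds they read D–F–A–C, which is a minor seventh chord on D.
The lowest note is F, the third of the chord, so this is first inversion (figured bass 6/5).

D minor seventh, first inversion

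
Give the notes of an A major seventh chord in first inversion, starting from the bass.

Spelling A major seventh: A–C#–E–G#. In first inversion the third is bass, giving C#, E, G#, A from the bottom.

C#, E, G#, A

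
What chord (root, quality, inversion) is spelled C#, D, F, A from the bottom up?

D minor-major seventh, third inversion

Reducing to letter names: C#, D, F, A. These stack in thirds as D–F–A–C# — a D minor-major seventh chord.
With the seventh (C#) in the bass, the chord is in third inversion (figured bass 4/2).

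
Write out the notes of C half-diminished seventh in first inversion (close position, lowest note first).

Eb, Gb, Bb, C

Spelling C half-diminished seventh: C–Eb–Gb–Bb. In first inversion the third is bass, giving Eb, Gb, Bb, C from the bottom.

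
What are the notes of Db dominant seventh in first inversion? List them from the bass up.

F, Ab, Cb, Db

Spelling Db dominant seventh: Db–F–Ab–Cb. In first inversion the third is bass, giving F, Ab, Cb, Db from the bottom.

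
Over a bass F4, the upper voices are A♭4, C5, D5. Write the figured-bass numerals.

6/5

The notes F, Ab, C, D stack in thirds as D–F–Ab–C — a D half-diminished seventh chord. The bass F is the third, so this is first inversion: figured 6/5.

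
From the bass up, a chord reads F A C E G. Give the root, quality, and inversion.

F major ninth, root position

The distinct note names are F, A, C, E, G. Stacked in thirds they read F–A–C–E–G, which is a major ninth chord on F.
F is the root of F major ninth; root in the bass means root position.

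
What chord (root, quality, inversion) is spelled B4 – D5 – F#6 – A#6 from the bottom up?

The pitch classes B, D, F#, A# arrange in thirds as B–D–F#–A#: a B minor-major seventh chord.
With the root (B) in the bass, the chord is in root position (figured bass 7).

B minor-major seventh, root position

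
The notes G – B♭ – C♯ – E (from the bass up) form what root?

The distinct letter names are G, Bb, C#, E. Arranged as a stack of thirds they read C#–E–G–Bb, so C# is the root (a C# diminished seventh chord).

C#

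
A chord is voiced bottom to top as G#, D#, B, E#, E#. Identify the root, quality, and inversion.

E# half-diminished seventh, first inversion

The distinct note names are G#, D#, B, E#. Stacked in thirds they read E#–G#–B–D#, which is a half-diminished seventh chord on E#.
The lowest note is G#, the third of the chord, so this is first inversion (figured bass 6/5).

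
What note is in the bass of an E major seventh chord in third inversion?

D#

In third inversion the seventh is lowest. For E major seventh (E–G#–B–D#) that is D#.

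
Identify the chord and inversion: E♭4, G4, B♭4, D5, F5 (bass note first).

The distinct note names are Eb, G, Bb, D, F. Stacked in thirds they read Eb–G–Bb–D–F, which is a major ninth chord on Eb.
Eb is the root of Eb major ninth; root in the bass means root position.

Eb major ninth, root position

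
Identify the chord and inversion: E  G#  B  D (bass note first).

E dominant seventh, root position

The distinct note names are E, G#, B, D. Stacked in thirds they read E–G#–B–D, which is a dominant seventh chord on E.
The lowest note is E, the root of the chord, so this is root position (figured bass 7).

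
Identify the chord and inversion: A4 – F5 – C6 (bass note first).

Reducing to letter names: A, F, C. These stack in thirds as F–A–C — an F major triad.
A is the third of F major; third in the bass means first inversion (figured bass 6).

F major, first inversion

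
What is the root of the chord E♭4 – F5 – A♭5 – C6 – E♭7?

F

The distinct letter names are Eb, F, Ab, C. Arranged as a stack of thirds they read F–Ab–C–Eb, so F is the root (an F minor seventh chord).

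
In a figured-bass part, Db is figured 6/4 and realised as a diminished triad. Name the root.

The figures 6/4 mean the fifth of the chord is in the bass. If Db is the fifth of a diminished triad, the root is G (chord tones G–Bb–Db).

G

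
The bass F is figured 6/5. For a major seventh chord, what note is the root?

Db

The figures 6/5 mean the third of the chord is in the bass. If F is the third of a major seventh chord, the root is Db (chord tones Db–F–Ab–C).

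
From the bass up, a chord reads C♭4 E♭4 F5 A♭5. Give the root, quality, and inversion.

F half-diminished seventh, second inversion

The pitch classes Cb, Eb, F, Ab arrange in thirds as F–Ab–Cb–Eb: an F half-diminished seventh chord.
The lowest note is Cb, the fifth of the chord, so this is second inversion (figured bass 4/3).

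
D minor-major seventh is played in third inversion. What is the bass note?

The seventh of D minor-major seventh (D–F–A–C#) is C#; that is the bass in third inversion.

C#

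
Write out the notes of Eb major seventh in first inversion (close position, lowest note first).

G, Bb, D, Eb

The chord tones are Eb–G–Bb–D. With the third (G) lowest for first inversion: G, Bb, D, Eb.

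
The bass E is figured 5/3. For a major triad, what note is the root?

The figures 5/3 mean the root of the chord is in the bass. If E is the root of a major triad, the root is E (chord tones E–G#–B).

E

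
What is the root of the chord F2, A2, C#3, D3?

Reordering F, A, C#, D into stacked thirds gives D–F–A–C#; the bottom of that stack, D, is the root.

D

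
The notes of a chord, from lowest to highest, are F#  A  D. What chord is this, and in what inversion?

D major, first inversion

Reducing to letter names: F#, A, D. These stack in thirds as D–F#–A — a D major triad.
The lowest note is F#, the third of the chord, so this is first inversion (figured bass 6).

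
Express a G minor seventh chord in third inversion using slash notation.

Gm7/F

Third inversion of G minor seventh has the seventh (F) in the bass. As a slash chord: Gm7/F.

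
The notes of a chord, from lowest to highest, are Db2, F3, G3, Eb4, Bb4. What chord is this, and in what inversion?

Eb dominant ninth, third inversion

The distinct note names are Db, F, G, Eb, Bb. Stacked in thirds they read Eb–G–Bb–Db–F, which is a dominant ninth chord on Eb.
With the seventh (Db) in the bass, the chord is in third inversion.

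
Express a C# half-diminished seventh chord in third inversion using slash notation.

Third inversion of C# half-diminished seventh has the seventh (B) in the bass. As a slash chord: C#ø7/B.

C#ø7/B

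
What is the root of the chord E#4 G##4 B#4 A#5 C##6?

A#

Reordering E#, G##, B#, A#, C## into stacked thirds gives A#–C##–E#–G##–B#; the bottom of that stack, A#, is the root.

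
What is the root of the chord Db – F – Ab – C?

Reordering Db, F, Ab, C into stacked thirds gives Db–F–Ab–C; the bottom of that stack, Db, is the root.

Db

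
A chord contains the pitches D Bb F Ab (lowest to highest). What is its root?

The distinct letter names are D, Bb, F, Ab. Arranged as a stack of thirds they read Bb–D–F–Ab, so Bb is the root (a Bb dominant seventh chord).

Bb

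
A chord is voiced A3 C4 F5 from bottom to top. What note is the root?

F

A, C, F are the tones of an F major triad (F–A–C), making F the root.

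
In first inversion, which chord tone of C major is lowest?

In first inversion the third is lowest. For C major (C–E–G) that is E.

E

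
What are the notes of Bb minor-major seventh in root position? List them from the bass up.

Bb, Db, F, A

The chord tones are Bb–Db–F–A. With the root (Bb) lowest for root position: Bb, Db, F, A.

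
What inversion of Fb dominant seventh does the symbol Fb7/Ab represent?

Fb7/Ab means Fb dominant seventh with Ab in the bass. Ab is the third of Fb dominant seventh (Fb–Ab–Cb–Ebb), so this is first inversion.

first inversion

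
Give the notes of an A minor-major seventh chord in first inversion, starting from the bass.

C, E, G#, A

Spelling A minor-major seventh: A–C–E–G#. In first inversion the third is bass, giving C, E, G#, A from the bottom.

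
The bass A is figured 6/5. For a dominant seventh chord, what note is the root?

The figures 6/5 mean the third of the chord is in the bass. If A is the third of a dominant seventh chord, the root is F (chord tones F–A–C–Eb).

F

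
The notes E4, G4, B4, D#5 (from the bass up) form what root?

E

The distinct letter names are E, G, B, D#. Arranged as a stack of thirds they read E–G–B–D#, so E is the root (an E minor-major seventh chord).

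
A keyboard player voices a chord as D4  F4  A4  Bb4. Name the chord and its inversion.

The distinct note names are D, F, A, Bb. Stacked in thirds they read Bb–D–F–A, which is a major seventh chord on Bb.
With the third (D) in the bass, the chord is in first inversion (figured bass 6/5).

Bb major seventh, first inversion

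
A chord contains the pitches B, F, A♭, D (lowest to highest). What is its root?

Reordering B, F, Ab, D into stacked thirds gives B–D–F–Ab; the bottom of that stack, B, is the root.

B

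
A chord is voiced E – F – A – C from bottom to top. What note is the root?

F

The distinct letter names are E, F, A, C. Arranged as a stack of thirds they read F–A–C–E, so F is the root (an F major seventh chord).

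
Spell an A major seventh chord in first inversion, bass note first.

A major seventh is A–C#–E–G#. First inversion puts the third (C#) in the bass, with the remaining tones above: C#, E, G#, A.

C#, E, G#, A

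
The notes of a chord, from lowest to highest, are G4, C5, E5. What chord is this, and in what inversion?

C major, second inversion

The distinct note names are G, C, E. Stacked in thirds they read C–E–G, which is a major triad on C.
With the fifth (G) in the bass, the chord is in second inversion (figured bass 6/4).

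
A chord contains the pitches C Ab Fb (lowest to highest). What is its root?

Reordering C, Ab, Fb into stacked thirds gives Fb–Ab–C; the bottom of that stack, Fb, is the root.

Fb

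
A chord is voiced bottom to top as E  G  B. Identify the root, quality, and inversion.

Reducing to letter names: E, G, B. These stack in thirds as E–G–B — an E minor triad.
E is the root of E minor; root in the bass means root position (figured bass 5/3).

E minor, root position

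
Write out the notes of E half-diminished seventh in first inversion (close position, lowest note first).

The chord tones are E–G–Bb–D. With the third (G) lowest for first inversion: G, Bb, D, E.

G, Bb, D, E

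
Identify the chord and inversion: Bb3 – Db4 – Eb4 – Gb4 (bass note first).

Eb minor seventh, second inversion

The distinct note names are Bb, Db, Eb, Gb. Stacked in thirds they read Eb–Gb–Bb–Db, which is a minor seventh chord on Eb.
The lowest note is Bb, the fifth of the chord, so this is second inversion (figured bass 4/3).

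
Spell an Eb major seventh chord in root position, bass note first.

Eb, G, Bb, D

Spelling Eb major seventh: Eb–G–Bb–D. In root position the root is bass, giving Eb, G, Bb, D from the bottom.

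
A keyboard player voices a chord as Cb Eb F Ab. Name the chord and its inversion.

The pitch classes Cb, Eb, F, Ab arrange in thirds as F–Ab–Cb–Eb: an F half-diminished seventh chord.
The lowest note is Cb, the fifth of the chord, so this is second inversion (figured bass 4/3).

F half-diminished seventh, second inversion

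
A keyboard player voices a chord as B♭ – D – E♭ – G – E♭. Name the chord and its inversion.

Eb major seventh, second inversion

Reducing to letter names: Bb, D, Eb, G. These stack in thirds as Eb–G–Bb–D — an Eb major seventh chord.
The lowest note is Bb, the fifth of the chord, so this is second inversion (figured bass 4/3).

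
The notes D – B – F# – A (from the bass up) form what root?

B

D, B, F#, A are the tones of a B minor seventh chord (B–D–F#–A), making B the root.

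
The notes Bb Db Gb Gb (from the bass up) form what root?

Gb

The distinct letter names are Bb, Db, Gb. Arranged as a stack of thirds they read Gb–Bb–Db, so Gb is the root (a Gb major triad).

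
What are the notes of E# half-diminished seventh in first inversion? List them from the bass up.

Spelling E# half-diminished seventh: E#–G#–B–D#. In first inversion the third is bass, giving G#, B, D#, E# from the bottom.

G#, B, D#, E#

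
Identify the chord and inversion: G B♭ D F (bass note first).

The distinct note names are G, Bb, D, F. Stacked in thirds they read G–Bb–D–F, which is a minor seventh chord on G.
The lowest note is G, the root of the chord, so this is root position (figured bass 7).

G minor seventh, root position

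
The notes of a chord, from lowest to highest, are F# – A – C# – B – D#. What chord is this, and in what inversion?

B dominant ninth, second inversion

The distinct note names are F#, A, C#, B, D#. Stacked in thirds they read B–D#–F#–A–C#, which is a dominant ninth chord on B.
F# is the fifth of B dominant ninth; fifth in the bass means second inversion.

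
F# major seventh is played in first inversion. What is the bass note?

In first inversion the third is lowest. For F# major seventh (F#–A#–C#–E#) that is A#.

A#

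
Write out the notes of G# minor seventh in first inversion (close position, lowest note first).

B, D#, F#, G#

Spelling G# minor seventh: G#–B–D#–F#. In first inversion the third is bass, giving B, D#, F#, G# from the bottom.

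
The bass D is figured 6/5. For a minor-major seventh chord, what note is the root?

The figures 6/5 mean the third of the chord is in the bass. If D is the third of a minor-major seventh chord, the root is B (chord tones B–D–F#–A#).

B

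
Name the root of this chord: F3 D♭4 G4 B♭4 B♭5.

G

Reordering F, Db, G, Bb into stacked thirds gives G–Bb–Db–F; the bottom of that stack, G, is the root.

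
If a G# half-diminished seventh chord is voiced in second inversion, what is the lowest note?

In second inversion the fifth is lowest. For G# half-diminished seventh (G#–B–D–F#) that is D.

D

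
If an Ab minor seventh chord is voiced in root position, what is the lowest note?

In root position the root is lowest. For Ab minor seventh (Ab–Cb–Eb–Gb) that is Ab.

Ab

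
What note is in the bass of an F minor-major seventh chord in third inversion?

The seventh of F minor-major seventh (F–Ab–C–E) is E; that is the bass in third inversion.

E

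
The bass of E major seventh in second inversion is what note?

B

The fifth of E major seventh (E–G#–B–D#) is B; that is the bass in second inversion.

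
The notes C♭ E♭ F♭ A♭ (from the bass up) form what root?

Fb

Cb, Eb, Fb, Ab are the tones of an Fb major seventh chord (Fb–Ab–Cb–Eb), making Fb the root.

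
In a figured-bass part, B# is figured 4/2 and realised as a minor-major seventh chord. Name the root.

The figures 4/2 mean the seventh of the chord is in the bass. If B# is the seventh of a minor-major seventh chord, the root is C# (chord tones C#–E–G#–B#).

C#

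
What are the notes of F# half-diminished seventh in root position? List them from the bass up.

F# half-diminished seventh is F#–A–C–E. Root position puts the root (F#) in the bass, with the remaining tones above: F#, A, C, E.

F#, A, C, E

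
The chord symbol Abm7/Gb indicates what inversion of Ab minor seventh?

third inversion

Abm7/Gb means Ab minor seventh with Gb in the bass. Gb is the seventh of Ab minor seventh (Ab–Cb–Eb–Gb), so this is third inversion.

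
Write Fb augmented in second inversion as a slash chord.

Second inversion of Fb augmented has the fifth (C) in the bass. As a slash chord: Fbaug/C.

Fbaug/C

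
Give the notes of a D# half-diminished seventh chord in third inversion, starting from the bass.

D# half-diminished seventh is D#–F#–A–C#. Third inversion puts the seventh (C#) in the bass, with the remaining tones above: C#, D#, F#, A.

C#, D#, F#, A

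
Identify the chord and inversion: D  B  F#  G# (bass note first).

Reducing to letter names: D, B, F#, G#. These stack in thirds as G#–B–D–F# — a G# half-diminished seventh chord.
With the fifth (D) in the bass, the chord is in second inversion (figured bass 4/3).

G# half-diminished seventh, second inversion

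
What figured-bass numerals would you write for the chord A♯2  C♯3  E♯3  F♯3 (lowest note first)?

The notes A#, C#, E#, F# stack in thirds as F#–A#–C#–E# — an F# major seventh chord. The bass A# is the third, so this is first inversion: figured 6/5.

6/5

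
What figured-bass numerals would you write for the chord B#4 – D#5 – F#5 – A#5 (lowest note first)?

7

The notes B#, D#, F#, A# stack in thirds as B#–D#–F#–A# — a B# half-diminished seventh chord. The bass B# is the root, so this is root position: figured 7.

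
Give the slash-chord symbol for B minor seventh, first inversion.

Bm7/D

First inversion of B minor seventh has the third (D) in the bass. As a slash chord: Bm7/D.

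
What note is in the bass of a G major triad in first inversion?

B

In first inversion the third is lowest. For G major (G–B–D) that is B.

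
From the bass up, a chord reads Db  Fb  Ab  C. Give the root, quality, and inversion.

Reducing to letter names: Db, Fb, Ab, C. These stack in thirds as Db–Fb–Ab–C — a Db minor-major seventh chord.
Db is the root of Db minor-major seventh; root in the bass means root position (figured bass 7).

Db minor-major seventh, root position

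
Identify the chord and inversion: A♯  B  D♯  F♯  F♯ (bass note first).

Reducing to letter names: A#, B, D#, F#. These stack in thirds as B–D#–F#–A# — a B major seventh chord.
With the seventh (A#) in the bass, the chord is in third inversion (figured bass 4/2).

B major seventh, third inversion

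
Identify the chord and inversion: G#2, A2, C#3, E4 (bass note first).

A major seventh, third inversion

The distinct note names are G#, A, C#, E. Stacked in thirds they read A–C#–E–G#, which is a major seventh chord on A.
The lowest note is G#, the seventh of the chord, so this is third inversion (figured bass 4/2).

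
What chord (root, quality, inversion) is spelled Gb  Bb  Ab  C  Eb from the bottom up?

Ab dominant ninth, third inversion

The distinct note names are Gb, Bb, Ab, C, Eb. Stacked in thirds they read Ab–C–Eb–Gb–Bb, which is a dominant ninth chord on Ab.
With the seventh (Gb) in the bass, the chord is in third inversion.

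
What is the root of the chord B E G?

The distinct letter names are B, E, G. Arranged as a stack of thirds they read E–G–B, so E is the root (an E minor triad).

E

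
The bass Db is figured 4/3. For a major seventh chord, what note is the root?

The figures 4/3 mean the fifth of the chord is in the bass. If Db is the fifth of a major seventh chord, the root is Gb (chord tones Gb–Bb–Db–F).

Gb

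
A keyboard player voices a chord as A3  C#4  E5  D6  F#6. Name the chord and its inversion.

The pitch classes A, C#, E, D, F# arrange in thirds as D–F#–A–C#–E: a D major ninth chord.
With the fifth (A) in the bass, the chord is in second inversion.

D major ninth, second inversion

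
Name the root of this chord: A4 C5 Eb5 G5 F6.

F

Reordering A, C, Eb, G, F into stacked thirds gives F–A–C–Eb–G; the bottom of that stack, F, is the root.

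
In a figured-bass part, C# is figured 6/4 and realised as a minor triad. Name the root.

F#

The figures 6/4 mean the fifth of the chord is in the bass. If C# is the fifth of a minor triad, the root is F# (chord tones F#–A–C#).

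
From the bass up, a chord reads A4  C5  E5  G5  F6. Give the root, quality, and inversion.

F major ninth, first inversion

The distinct note names are A, C, E, G, F. Stacked in thirds they read F–A–C–E–G, which is a major ninth chord on F.
With the third (A) in the bass, the chord is in first inversion.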